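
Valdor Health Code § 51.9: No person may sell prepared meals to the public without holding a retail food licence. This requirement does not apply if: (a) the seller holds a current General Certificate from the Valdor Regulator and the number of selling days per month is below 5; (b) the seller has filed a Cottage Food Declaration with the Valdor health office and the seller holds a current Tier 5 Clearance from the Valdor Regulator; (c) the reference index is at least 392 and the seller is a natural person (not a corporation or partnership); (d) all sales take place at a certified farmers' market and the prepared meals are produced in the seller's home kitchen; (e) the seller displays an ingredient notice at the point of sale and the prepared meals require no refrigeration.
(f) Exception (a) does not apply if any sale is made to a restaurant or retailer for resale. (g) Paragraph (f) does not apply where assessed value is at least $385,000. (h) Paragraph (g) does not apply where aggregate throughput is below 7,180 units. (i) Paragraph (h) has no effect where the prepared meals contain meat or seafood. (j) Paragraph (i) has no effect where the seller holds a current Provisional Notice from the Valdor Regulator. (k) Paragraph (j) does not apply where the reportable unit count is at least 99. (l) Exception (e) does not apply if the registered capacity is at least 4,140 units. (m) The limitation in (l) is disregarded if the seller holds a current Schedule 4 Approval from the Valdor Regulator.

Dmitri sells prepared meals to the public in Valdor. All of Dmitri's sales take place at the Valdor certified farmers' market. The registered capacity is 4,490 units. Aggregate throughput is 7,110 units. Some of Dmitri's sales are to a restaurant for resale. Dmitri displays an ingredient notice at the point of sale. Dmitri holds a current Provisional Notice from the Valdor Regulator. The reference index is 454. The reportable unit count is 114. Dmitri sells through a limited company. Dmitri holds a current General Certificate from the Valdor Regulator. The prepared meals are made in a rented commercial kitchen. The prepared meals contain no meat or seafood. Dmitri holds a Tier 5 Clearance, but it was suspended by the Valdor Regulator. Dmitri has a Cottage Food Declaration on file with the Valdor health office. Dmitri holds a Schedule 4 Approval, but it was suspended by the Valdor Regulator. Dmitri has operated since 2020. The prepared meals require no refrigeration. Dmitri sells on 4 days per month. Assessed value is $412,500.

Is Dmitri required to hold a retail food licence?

Yes — Dmitri must hold a retail food licence.

Exception (a)'s conditions are all satisfied: a current General Certificate is held; the number of selling days per month is 4, below the 5 limit. Turning to paragraphs (f)–(k): (f) operates — some sales are to a restaurant for resale. (g) would limit (f) — assessed value is $412,500, meeting the $385,000 threshold — but (h) sets (g) aside: (h) operates against (g): aggregate throughput is 7,110 units, below the 7,180 units limit. (i) is inapplicable (the prepared meals contain no meat or seafood), so (h) stands. (a) is therefore removed.
Exception (b) requires that the seller holds a current Tier 5 Clearance from the Valdor Regulator; but there is no Tier 5 Clearance in force, so (b) is unavailable.
Exception (c) fails — the seller operates through a limited company.
Exception (d) requires that the prepared meals are produced in the seller's home kitchen; but the prepared meals are made in a commercial kitchen, not a home kitchen, so (d) is unavailable.
All of (e)'s requirements are met (an ingredient notice is displayed; the prepared meals are shelf-stable). But applying paragraphs (l)–(m): (l) operates against (e): the registered capacity is 4,490 units, meeting the 4,140 units threshold. (m) is inapplicable (there is no Schedule 4 Approval in force), so (l) stands. Exception (e) does not apply.
No exception is made out. Dmitri falls within the general rule.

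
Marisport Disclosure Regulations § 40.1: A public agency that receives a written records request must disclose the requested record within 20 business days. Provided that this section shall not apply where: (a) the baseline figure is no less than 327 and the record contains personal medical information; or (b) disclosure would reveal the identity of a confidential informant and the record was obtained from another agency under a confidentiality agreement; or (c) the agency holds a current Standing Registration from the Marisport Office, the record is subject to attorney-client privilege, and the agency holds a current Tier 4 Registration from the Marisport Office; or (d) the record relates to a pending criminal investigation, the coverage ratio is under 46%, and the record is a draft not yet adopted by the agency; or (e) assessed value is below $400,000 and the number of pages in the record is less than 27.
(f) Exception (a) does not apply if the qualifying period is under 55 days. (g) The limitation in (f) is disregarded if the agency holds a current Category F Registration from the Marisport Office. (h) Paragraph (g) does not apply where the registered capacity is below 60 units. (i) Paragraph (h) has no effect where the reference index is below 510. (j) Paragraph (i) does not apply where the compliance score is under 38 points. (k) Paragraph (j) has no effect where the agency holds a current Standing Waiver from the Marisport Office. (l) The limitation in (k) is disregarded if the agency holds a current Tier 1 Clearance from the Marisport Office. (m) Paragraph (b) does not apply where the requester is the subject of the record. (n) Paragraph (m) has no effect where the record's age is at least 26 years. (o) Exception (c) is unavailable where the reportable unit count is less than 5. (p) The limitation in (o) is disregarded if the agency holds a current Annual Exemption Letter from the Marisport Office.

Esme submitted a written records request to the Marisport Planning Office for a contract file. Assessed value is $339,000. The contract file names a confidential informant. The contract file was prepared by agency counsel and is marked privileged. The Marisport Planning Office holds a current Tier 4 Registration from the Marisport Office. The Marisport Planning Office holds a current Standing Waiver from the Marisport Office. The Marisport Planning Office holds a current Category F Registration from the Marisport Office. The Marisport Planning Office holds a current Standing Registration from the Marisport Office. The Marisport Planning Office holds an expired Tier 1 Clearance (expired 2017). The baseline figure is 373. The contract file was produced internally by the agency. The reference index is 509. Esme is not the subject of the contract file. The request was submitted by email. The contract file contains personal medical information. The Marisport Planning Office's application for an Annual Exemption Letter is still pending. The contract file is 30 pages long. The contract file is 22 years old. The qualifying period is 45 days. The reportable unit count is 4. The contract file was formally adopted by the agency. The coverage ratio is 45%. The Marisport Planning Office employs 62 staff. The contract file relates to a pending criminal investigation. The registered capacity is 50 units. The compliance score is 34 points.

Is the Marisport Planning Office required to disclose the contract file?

All of (a)'s requirements are met (the baseline figure is 373, meeting the 327 threshold; the contract file contains personal medical information). Under paragraphs (f)–(l): (f) is triggered (the qualifying period is 45 days, under the 55 days limit), but is overridden by (g): (g) applies — a current Category F Registration is held. (h) operates (the registered capacity is 50 units, below the 60 units limit), but is itself disapplied by (i): (i) is engaged — the reference index is 509, below the 510 limit. (j) would limit (i) — the compliance score is 34 points, under the 38 points limit — but (k) sets (j) aside: (k) operates — a current Standing Waiver is held. (l), which would lift (k), is inapplicable — there is no Tier 1 Clearance in force. Exception (a) stands.
Exception (b) fails — the contract file was produced internally.
Exception (c) is satisfied on its face — a current Standing Registration is held; the contract file is privileged; a current Tier 4 Registration is held. However, paragraphs (o)–(p) must be considered: (o) applies — the reportable unit count is 4, less than the 5 limit. (p), which would lift (o), is not engaged — the Annual Exemption Letter is not current. Exception (c) does not apply.
Exception (d) requires that the record is a draft not yet adopted by the agency; but the contract file has been formally adopted, so (d) is unavailable.
Exception (e) requires that the number of pages in the record is less than 27; but the number of pages in the record is 30, not less than 27, so (e) is unavailable.

No — exception (a) applies; the Marisport Planning Office is not required to disclose the contract file.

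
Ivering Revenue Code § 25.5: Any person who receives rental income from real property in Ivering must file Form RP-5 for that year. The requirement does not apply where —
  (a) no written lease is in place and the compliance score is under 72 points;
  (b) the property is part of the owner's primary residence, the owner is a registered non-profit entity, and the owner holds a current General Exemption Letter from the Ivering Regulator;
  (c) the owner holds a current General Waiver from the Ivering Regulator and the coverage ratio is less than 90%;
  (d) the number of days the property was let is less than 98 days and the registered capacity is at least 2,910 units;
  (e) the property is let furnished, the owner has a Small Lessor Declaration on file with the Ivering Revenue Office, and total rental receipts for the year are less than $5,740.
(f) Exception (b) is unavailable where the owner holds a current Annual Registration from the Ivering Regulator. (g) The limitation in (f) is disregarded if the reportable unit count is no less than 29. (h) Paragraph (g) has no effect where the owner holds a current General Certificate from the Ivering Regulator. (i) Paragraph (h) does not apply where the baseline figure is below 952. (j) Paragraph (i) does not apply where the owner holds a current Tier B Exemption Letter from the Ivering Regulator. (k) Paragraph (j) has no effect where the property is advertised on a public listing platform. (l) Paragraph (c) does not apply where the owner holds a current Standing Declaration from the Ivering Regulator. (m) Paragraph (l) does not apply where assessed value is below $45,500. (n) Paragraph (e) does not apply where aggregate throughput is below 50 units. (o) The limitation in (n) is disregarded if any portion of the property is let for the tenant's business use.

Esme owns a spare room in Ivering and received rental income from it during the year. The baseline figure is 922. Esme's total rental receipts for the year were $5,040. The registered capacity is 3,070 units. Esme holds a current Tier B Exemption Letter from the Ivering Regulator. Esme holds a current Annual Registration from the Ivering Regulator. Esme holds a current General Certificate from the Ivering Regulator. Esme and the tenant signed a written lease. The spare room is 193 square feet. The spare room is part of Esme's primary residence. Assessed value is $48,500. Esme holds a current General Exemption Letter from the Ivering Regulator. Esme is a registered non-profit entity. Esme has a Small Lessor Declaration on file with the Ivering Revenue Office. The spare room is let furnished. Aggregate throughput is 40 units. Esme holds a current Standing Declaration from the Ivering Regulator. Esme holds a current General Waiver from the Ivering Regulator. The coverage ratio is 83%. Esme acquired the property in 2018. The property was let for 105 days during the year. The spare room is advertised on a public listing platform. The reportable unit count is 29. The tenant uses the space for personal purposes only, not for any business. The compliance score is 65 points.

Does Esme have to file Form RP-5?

No — exception (b) applies; Esme is not required to file Form RP-5.

Exception (a) requires that no written lease is in place; but a written lease is in place, so (a) is unavailable.
Exception (b): the spare room is part of the primary residence; Esme is a registered non-profit; a current General Exemption Letter is held — every condition holds. As to paragraphs (f)–(k): (f) operates (a current Annual Registration is held), but is itself disapplied by (g): (g) operates against (f): the reportable unit count is 29, meeting the 29 threshold. (h) is triggered (a current General Certificate is held), but yields to (i): (i) operates — the baseline figure is 922, below the 952 limit. (j) would limit (i) — a current Tier B Exemption Letter is held — but (k) sets (j) aside: (k) operates against (j): the property is publicly advertised. (b) remains available.
All of (c)'s requirements are met (a current General Waiver is held; the coverage ratio is 83%, less than the 90% limit). Turning to paragraphs (l)–(m): (l) is triggered — a current Standing Declaration is held. (m), which would lift (l), is inapplicable — assessed value is $48,500, not below $45,500. (c) is therefore removed.
Exception (d) does not apply: the number of days the property was let is 105 days, not less than 98 days.
Exception (e) is satisfied on its face — the property is let furnished; a Small Lessor Declaration is on file; total rental receipts for the year are $5,040, less than the $5,740 limit. But: (n) operates against (e): aggregate throughput is 40 units, below the 50 units limit. (o) is not engaged (the space is used for personal purposes only), so (n) stands. (e) is therefore removed.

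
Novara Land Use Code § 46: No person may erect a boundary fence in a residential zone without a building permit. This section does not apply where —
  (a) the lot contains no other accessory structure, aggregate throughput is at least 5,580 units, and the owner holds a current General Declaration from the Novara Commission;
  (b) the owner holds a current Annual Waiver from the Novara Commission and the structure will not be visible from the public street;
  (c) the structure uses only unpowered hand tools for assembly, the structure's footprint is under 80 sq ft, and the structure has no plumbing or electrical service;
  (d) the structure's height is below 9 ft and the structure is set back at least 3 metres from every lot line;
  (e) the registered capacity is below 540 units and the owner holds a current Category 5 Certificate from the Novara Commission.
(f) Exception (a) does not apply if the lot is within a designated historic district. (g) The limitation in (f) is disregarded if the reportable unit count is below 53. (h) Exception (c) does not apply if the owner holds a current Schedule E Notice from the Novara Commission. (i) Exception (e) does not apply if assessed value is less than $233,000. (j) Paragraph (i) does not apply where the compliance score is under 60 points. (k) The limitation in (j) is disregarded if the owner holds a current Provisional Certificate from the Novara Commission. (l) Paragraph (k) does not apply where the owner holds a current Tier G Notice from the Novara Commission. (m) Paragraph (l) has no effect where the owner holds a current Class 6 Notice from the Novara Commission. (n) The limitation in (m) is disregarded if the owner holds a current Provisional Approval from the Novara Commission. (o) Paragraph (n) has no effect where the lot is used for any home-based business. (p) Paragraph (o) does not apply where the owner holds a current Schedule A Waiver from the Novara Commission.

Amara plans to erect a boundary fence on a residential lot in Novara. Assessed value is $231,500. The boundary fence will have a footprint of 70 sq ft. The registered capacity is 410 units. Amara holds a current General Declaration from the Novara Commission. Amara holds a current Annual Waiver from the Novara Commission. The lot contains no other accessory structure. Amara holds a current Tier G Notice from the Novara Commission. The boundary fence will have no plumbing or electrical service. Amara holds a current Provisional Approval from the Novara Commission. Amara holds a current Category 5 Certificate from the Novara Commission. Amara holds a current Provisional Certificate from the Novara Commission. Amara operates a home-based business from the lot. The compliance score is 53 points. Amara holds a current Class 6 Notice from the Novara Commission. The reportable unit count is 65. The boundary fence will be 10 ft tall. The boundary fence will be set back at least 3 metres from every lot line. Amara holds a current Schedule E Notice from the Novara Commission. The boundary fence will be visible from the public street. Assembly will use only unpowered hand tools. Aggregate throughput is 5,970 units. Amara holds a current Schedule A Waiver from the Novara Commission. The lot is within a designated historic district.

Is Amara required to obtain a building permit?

Exception (a)'s conditions are all satisfied: the lot has no other accessory structure; aggregate throughput is 5,970 units, meeting the 5,580 units threshold; a current General Declaration is held. But applying paragraphs (f)–(g): (f) applies — the lot is in a historic district. (g) is inapplicable (the reportable unit count is 65, not below 53), so (f) stands. So (a) is unavailable.
Exception (b) does not apply: the structure will be visible from the street.
Exception (c)'s conditions are all satisfied: assembly uses only hand tools; the structure's footprint is 70 sq ft, under the 80 sq ft limit; there is no plumbing or electrical service. Turning to paragraph (h): (h) is engaged — a current Schedule E Notice is held. (c) is therefore removed.
Exception (d) fails — the structure's height is 10 ft, not below 9 ft.
Exception (e): the registered capacity is 410 units, below the 540 units limit; a current Category 5 Certificate is held — every condition holds. Under paragraphs (i)–(p): (i) would limit (e) — assessed value is $231,500, less than the $233,000 limit — but (j) sets (i) aside: (j) operates against (i): the compliance score is 53 points, under the 60 points limit. (k) would limit (j) — a current Provisional Certificate is held — but (l) sets (k) aside: (l) operates against (k): a current Tier G Notice is held. (m) would limit (l) — a current Class 6 Notice is held — but (n) sets (m) aside: (n) operates against (m): a current Provisional Approval is held. (o) applies (a home-based business operates on the lot), but is overridden by (p): (p) is triggered — a current Schedule A Waiver is held. So (e) applies.

No — exception (e) applies; Amara does not need a building permit.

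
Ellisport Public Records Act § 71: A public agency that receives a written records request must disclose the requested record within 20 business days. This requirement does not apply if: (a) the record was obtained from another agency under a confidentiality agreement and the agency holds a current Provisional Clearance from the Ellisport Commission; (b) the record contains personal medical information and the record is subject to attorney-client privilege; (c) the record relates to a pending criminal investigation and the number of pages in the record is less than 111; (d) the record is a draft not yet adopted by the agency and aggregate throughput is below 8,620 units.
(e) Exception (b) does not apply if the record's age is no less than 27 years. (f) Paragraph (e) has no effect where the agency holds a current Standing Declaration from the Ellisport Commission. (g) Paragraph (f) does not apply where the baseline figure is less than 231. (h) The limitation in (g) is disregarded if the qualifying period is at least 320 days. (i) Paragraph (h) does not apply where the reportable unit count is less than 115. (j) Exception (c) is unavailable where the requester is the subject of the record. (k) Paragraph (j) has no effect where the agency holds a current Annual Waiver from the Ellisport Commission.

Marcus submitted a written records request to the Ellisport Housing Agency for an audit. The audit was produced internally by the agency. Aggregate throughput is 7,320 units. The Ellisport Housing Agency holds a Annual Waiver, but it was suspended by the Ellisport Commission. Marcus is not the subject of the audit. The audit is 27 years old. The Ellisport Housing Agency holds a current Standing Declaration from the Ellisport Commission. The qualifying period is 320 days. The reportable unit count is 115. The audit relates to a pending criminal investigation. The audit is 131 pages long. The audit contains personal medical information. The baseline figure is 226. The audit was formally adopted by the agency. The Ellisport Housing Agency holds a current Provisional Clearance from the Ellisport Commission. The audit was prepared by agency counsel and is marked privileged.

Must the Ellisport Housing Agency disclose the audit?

No — exception (b) applies; the Ellisport Housing Agency is not required to disclose the audit.

Exception (a) fails — the audit was produced internally.
Exception (b) is satisfied on its face — the audit contains personal medical information; the audit is privileged. As to paragraphs (e)–(i): (e) would limit (b) — the record's age is 27 years, meeting the 27 years threshold — but (f) sets (e) aside: (f) operates against (e): a current Standing Declaration is held. (g) applies (the baseline figure is 226, less than the 231 limit), but is set aside by (h): (h) operates — the qualifying period is 320 days, meeting the 320 days threshold. (i), which would lift (h), is not engaged — the reportable unit count is 115, not less than 115. (b) remains available.
Exception (c) fails — the number of pages in the record is 131, not less than 111.
Exception (d) requires that the record is a draft not yet adopted by the agency; but the audit has been formally adopted, so (d) is unavailable.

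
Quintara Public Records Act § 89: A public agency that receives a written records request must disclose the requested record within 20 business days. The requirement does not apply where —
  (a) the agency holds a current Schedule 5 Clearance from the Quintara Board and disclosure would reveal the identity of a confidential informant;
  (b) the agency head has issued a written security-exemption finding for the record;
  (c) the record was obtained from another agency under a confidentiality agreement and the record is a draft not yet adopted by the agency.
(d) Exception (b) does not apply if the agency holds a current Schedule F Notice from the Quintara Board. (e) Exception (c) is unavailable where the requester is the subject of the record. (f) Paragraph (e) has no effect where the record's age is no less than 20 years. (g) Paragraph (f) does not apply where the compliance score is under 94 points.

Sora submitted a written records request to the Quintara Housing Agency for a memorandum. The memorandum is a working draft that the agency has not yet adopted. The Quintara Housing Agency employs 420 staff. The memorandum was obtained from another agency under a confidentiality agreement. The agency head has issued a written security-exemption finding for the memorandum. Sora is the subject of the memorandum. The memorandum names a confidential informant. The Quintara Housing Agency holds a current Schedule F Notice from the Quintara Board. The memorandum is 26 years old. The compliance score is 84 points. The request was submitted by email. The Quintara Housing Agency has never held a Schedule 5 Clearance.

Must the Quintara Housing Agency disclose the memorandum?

Yes — the Quintara Housing Agency must disclose the memorandum.

Exception (a) does not apply: the Schedule 5 Clearance is not current.
All of (b)'s requirements are met (a written security-exemption finding has been issued). But: (d) operates against (b): a current Schedule F Notice is held. Exception (b) does not apply.
All of (c)'s requirements are met (the memorandum was obtained under a confidentiality agreement; the memorandum is an unadopted draft). But applying paragraphs (e)–(g): (e) operates — Sora is the subject of the memorandum. (f) would limit (e) — the record's age is 26 years, meeting the 20 years threshold — but (g) sets (f) aside: (g) operates against (f): the compliance score is 84 points, under the 94 points limit. (c) is therefore removed.
None of the exceptions is available; § 89 applies in full.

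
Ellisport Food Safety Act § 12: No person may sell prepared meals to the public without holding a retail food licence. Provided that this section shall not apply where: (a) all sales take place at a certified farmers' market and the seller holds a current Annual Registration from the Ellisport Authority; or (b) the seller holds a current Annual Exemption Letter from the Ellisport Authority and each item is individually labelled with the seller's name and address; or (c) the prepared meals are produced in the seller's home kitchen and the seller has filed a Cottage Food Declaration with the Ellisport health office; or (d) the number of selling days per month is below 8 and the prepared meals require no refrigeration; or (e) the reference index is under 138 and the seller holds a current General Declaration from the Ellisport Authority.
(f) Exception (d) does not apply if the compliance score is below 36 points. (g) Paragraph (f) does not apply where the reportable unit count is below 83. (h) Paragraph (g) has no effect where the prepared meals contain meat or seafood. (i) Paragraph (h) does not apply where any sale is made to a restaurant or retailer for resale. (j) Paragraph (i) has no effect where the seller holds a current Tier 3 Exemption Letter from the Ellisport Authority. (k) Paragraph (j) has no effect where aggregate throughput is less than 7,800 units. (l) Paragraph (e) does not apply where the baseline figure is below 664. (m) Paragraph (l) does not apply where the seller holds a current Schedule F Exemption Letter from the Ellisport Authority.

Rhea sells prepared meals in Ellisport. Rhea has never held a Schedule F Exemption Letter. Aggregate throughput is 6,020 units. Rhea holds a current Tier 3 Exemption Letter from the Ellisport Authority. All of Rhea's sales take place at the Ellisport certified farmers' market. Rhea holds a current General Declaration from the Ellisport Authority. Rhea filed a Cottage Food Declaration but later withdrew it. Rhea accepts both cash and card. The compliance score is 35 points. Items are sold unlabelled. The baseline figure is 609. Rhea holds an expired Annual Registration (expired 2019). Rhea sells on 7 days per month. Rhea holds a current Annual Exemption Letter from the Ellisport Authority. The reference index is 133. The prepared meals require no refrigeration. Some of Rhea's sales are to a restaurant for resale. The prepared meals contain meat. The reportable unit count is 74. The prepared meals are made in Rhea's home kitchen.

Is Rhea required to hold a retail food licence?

No — exception (d) applies; Rhea is not required to hold a retail food licence.

Exception (a) does not apply: there is no Annual Registration in force.
Exception (b) requires that each item is individually labelled with the seller's name and address; but items are sold unlabelled, so (b) is unavailable.
Exception (c) fails — the Cottage Food Declaration was withdrawn.
All of (d)'s requirements are met (the number of selling days per month is 7, below the 8 limit; the prepared meals are shelf-stable). Under paragraphs (f)–(k): (f) is triggered (the compliance score is 35 points, below the 36 points limit), but yields to (g): (g) is triggered — the reportable unit count is 74, below the 83 limit. (h) would limit (g) — the prepared meals contain meat — but (i) sets (h) aside: (i) is engaged — some sales are to a restaurant for resale. (j) applies (a current Tier 3 Exemption Letter is held), but is overridden by (k): (k) applies — aggregate throughput is 6,020 units, less than the 7,800 units limit. (d) remains available.
Exception (e): the reference index is 133, under the 138 limit; a current General Declaration is held — every condition holds. But: (l) operates against (e): the baseline figure is 609, below the 664 limit. (m) is not engaged (the Schedule F Exemption Letter is not current), so (l) stands. So (e) is unavailable.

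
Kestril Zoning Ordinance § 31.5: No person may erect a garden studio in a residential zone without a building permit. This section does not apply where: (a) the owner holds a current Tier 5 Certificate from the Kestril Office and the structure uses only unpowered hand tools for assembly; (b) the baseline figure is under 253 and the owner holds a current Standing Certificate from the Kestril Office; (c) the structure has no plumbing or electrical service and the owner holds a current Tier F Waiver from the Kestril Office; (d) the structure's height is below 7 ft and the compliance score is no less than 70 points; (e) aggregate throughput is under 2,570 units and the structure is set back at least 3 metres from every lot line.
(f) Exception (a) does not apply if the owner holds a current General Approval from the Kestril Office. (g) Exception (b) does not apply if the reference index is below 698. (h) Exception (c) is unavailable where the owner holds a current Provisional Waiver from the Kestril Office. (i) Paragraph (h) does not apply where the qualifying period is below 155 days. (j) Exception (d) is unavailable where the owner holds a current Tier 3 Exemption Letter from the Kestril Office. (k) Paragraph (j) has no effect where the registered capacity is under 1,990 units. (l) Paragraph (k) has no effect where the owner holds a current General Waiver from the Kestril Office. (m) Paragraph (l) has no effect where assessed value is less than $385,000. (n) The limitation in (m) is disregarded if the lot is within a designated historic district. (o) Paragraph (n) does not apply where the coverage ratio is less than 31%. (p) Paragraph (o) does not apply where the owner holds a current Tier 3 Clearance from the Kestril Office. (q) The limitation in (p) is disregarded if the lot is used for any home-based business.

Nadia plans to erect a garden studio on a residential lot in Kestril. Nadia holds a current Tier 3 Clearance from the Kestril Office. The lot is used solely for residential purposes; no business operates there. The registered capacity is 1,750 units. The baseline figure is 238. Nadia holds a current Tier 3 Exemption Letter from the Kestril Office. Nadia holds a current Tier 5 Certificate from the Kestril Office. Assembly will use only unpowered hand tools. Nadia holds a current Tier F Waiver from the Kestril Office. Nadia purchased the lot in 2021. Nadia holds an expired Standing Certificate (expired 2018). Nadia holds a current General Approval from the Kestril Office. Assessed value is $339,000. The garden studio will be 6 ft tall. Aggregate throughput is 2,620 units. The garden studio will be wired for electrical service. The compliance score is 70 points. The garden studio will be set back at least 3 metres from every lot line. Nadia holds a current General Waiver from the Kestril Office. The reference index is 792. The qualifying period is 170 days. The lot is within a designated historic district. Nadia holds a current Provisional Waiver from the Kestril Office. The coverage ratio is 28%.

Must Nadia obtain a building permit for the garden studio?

Yes — Nadia must obtain a building permit.

Exception (a)'s conditions are all satisfied: a current Tier 5 Certificate is held; assembly uses only hand tools. But applying paragraph (f): (f) is triggered — a current General Approval is held. (a) is therefore removed.
Exception (b) requires that the owner holds a current Standing Certificate from the Kestril Office; but the Standing Certificate is not current, so (b) is unavailable.
Exception (c) does not apply: electrical service is planned.
All of (d)'s requirements are met (the structure's height is 6 ft, below the 7 ft limit; the compliance score is 70 points, meeting the 70 points threshold). But: (j) applies — a current Tier 3 Exemption Letter is held. (k) would limit (j) — the registered capacity is 1,750 units, under the 1,990 units limit — but (l) sets (k) aside: (l) operates — a current General Waiver is held. (m) would limit (l) — assessed value is $339,000, less than the $385,000 limit — but (n) sets (m) aside: (n) operates against (m): the lot is in a historic district. (o) operates (the coverage ratio is 28%, less than the 31% limit), but yields to (p): (p) is engaged — a current Tier 3 Clearance is held. (q) does not operate here (the lot is solely residential), so (p) stands. So (d) is unavailable.
Exception (e) does not apply: aggregate throughput is 2,620 units, not under 2,570 units.
No exception applies. The general rule governs.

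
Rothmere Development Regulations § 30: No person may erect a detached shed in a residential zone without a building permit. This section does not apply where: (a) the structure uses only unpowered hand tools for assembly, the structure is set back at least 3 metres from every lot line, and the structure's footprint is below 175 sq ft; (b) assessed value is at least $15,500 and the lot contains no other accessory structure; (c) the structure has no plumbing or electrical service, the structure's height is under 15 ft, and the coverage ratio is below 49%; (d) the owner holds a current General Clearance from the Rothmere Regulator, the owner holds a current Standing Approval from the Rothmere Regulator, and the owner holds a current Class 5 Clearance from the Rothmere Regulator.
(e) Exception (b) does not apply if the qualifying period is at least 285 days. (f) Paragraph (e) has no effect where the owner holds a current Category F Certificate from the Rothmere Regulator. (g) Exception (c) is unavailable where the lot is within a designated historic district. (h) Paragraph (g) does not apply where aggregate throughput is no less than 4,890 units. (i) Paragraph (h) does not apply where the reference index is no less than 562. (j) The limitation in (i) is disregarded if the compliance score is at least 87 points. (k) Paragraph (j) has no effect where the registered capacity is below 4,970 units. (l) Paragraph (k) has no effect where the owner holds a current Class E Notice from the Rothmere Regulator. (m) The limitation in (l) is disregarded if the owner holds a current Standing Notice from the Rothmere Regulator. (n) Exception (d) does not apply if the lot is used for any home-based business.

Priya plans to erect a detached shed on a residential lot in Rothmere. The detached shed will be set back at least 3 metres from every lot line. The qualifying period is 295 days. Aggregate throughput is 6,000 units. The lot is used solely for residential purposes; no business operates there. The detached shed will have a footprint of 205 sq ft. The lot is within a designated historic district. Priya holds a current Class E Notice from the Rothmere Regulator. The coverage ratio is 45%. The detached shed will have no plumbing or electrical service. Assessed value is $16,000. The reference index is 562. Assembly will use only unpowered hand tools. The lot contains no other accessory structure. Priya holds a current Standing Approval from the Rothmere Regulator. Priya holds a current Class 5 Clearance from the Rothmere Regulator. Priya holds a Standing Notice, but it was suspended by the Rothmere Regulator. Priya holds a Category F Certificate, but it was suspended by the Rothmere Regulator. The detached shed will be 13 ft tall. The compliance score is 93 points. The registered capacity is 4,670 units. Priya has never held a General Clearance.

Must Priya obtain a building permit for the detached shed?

Exception (a) does not apply: the structure's footprint is 205 sq ft, not below 175 sq ft.
Exception (b): assessed value is $16,000, meeting the $15,500 threshold; the lot has no other accessory structure — every condition holds. But: (e) operates against (b): the qualifying period is 295 days, meeting the 285 days threshold. (f), which would lift (e), is not engaged — the Category F Certificate is not current. Exception (b) does not apply.
All of (c)'s requirements are met (there is no plumbing or electrical service; the structure's height is 13 ft, under the 15 ft limit; the coverage ratio is 45%, below the 49% limit). As to paragraphs (g)–(m): (g) would limit (c) — the lot is in a historic district — but (h) sets (g) aside: (h) operates against (g): aggregate throughput is 6,000 units, meeting the 4,890 units threshold. (i) applies (the reference index is 562, meeting the 562 threshold), but yields to (j): (j) applies — the compliance score is 93 points, meeting the 87 points threshold. (k) would limit (j) — the registered capacity is 4,670 units, below the 4,970 units limit — but (l) sets (k) aside: (l) is triggered — a current Class E Notice is held. (m), which would lift (l), does not operate here — the Standing Notice is not current. So (c) applies.
Exception (d) does not apply: there is no General Clearance in force.

No — exception (c) applies; Priya does not need a building permit.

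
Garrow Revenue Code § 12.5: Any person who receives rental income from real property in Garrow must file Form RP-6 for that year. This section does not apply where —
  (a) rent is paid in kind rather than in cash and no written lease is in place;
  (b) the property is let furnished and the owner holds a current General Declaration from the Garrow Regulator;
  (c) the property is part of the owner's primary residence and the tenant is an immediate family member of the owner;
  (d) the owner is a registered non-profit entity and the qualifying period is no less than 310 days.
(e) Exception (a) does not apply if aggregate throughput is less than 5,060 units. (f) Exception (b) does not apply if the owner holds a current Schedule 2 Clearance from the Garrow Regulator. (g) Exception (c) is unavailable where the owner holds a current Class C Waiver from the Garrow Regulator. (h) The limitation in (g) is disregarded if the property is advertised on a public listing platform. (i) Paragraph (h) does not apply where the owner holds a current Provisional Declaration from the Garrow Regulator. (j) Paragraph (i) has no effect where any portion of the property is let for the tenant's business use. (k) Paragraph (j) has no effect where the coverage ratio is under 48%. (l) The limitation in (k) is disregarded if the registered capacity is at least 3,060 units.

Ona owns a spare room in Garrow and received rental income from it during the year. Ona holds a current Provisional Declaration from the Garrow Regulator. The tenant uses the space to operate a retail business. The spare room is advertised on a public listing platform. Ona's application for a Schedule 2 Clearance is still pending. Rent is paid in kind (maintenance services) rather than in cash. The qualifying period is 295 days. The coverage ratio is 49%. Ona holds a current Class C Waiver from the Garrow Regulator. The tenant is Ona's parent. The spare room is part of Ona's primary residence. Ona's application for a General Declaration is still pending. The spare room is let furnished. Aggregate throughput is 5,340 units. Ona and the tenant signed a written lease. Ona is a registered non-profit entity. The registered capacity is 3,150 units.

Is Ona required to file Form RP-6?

No — exception (c) applies; Ona is not required to file Form RP-6.

Exception (a) does not apply: a written lease is in place.
Exception (b) requires that the owner holds a current General Declaration from the Garrow Regulator; but the General Declaration is not current, so (b) is unavailable.
Exception (c) is satisfied on its face — the spare room is part of the primary residence; the tenant is an immediate family member. As to paragraphs (g)–(l): (g) is triggered (a current Class C Waiver is held), but is set aside by (h): (h) operates against (g): the property is publicly advertised. (i) would limit (h) — a current Provisional Declaration is held — but (j) sets (i) aside: (j) operates — the space is let for business use. (k) is not triggered (the coverage ratio is 49%, not under 48%), so (j) stands. So (c) applies.
Exception (d) does not apply: the qualifying period is 295 days, short of 310 days.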